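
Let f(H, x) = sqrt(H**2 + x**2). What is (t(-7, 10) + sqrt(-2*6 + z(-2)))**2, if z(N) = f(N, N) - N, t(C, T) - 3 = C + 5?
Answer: (1 + I*sqrt(2)*sqrt(5 - sqrt(2)))**2 ≈ -6.1716 + 5.356*I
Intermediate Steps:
t(C, T) = 8 + C (t(C, T) = 3 + (C + 5) = 3 + (5 + C) = 8 + C)
z(N) = -N + sqrt(2)*sqrt(N**2) (z(N) = sqrt(N**2 + N**2) - N = sqrt(2*N**2) - N = sqrt(2)*sqrt(N**2) - N = -N + sqrt(2)*sqrt(N**2))
(t(-7, 10) + sqrt(-2*6 + z(-2)))**2 = ((8 - 7) + sqrt(-2*6 + (-1*(-2) + sqrt(2)*sqrt((-2)**2))))**2 = (1 + sqrt(-12 + (2 + sqrt(2)*sqrt(4))))**2 = (1 + sqrt(-12 + (2 + sqrt(2)*2)))**2 = (1 + sqrt(-12 + (2 + 2*sqrt(2))))**2 = (1 + sqrt(-10 + 2*sqrt(2)))**2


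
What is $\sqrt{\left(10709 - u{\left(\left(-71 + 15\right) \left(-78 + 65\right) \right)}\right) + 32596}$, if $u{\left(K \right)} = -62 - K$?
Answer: $\sqrt{44095} \approx 209.99$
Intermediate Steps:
$\sqrt{\left(10709 - u{\left(\left(-71 + 15\right) \left(-78 + 65\right) \right)}\right) + 32596} = \sqrt{\left(10709 - \left(-62 - \left(-71 + 15\right) \left(-78 + 65\right)\right)\right) + 32596} = \sqrt{\left(10709 - \left(-62 - \left(-56\right) \left(-13\right)\right)\right) + 32596} = \sqrt{\left(10709 - \left(-62 - 728\right)\right) + 32596} = \sqrt{\left(10709 - -790\right) + 32596} = \sqrt{\left(10709 + 790\right) + 32596} = \sqrt{11499 + 32596} = \sqrt{44095}$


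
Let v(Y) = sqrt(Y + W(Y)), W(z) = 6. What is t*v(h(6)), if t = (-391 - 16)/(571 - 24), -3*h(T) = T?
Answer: -814/547 ≈ -1.4881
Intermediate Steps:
h(T) = -T/3
v(Y) = sqrt(6 + Y) (v(Y) = sqrt(Y + 6) = sqrt(6 + Y))
t = -407/547 ≈ -0.74406
t*v(h(6)) = -407*sqrt(6 - 1/3*6)/547 = -407*sqrt(6 - 2)/547 = -407*sqrt(4)/547 = -407/547*2 = -814/547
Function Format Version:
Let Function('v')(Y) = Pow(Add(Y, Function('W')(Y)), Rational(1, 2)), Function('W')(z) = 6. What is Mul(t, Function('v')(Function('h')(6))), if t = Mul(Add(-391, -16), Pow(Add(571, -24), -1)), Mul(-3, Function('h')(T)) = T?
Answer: Rational(-814, 547) ≈ -1.4881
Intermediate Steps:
Function('h')(T) = Mul(Rational(-1, 3), T)
Function('v')(Y) = Pow(Add(6, Y), Rational(1, 2)) (Function('v')(Y) = Pow(Add(Y, 6), Rational(1, 2)) = Pow(Add(6, Y), Rational(1, 2)))
t = Rational(-407, 547) (t = Mul(-407, Pow(547, -1)) = Mul(-407, Rational(1, 547)) = Rational(-407, 547) ≈ -0.74406)
Mul(t, Function('v')(Function('h')(6))) = Mul(Rational(-407, 547), Pow(Add(6, Mul(Rational(-1, 3), 6)), Rational(1, 2))) = Mul(Rational(-407, 547), Pow(Add(6, -2), Rational(1, 2))) = Mul(Rational(-407, 547), Pow(4, Rational(1, 2))) = Mul(Rational(-407, 547), 2) = Rational(-814, 547)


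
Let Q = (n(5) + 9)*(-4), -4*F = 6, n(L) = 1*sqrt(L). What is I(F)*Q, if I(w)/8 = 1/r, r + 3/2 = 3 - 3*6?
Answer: 192/11 + 64*sqrt(5)/33 ≈ 21.791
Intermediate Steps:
n(L) = sqrt(L)
r = -33/2 (r = -3/2 + (3 - 3*6) = -3/2 + (3 - 18) = -3/2 - 15 = -33/2 ≈ -16.500)
F = -3/2 (F = -1/4*6 = -3/2 ≈ -1.5000)
I(w) = -16/33 (I(w) = 8/(-33/2) = 8*(-2/33) = -16/33)
Q = -36 - 4*sqrt(5) (Q = (sqrt(5) + 9)*(-4) = (9 + sqrt(5))*(-4) = -36 - 4*sqrt(5) ≈ -44.944)
I(F)*Q = -16*(-36 - 4*sqrt(5))/33 = 192/11 + 64*sqrt(5)/33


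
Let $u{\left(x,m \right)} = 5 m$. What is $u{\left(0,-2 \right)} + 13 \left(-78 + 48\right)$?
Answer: $-400$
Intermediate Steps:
$u{\left(0,-2 \right)} + 13 \left(-78 + 48\right) = 5 \left(-2\right) + 13 \left(-78 + 48\right) = -10 + 13 \left(-30\right) = -10 - 390 = -400$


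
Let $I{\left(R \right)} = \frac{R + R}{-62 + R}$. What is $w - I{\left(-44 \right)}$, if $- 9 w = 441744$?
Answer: $- \frac{7804276}{159} \approx -49084.0$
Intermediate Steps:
$w = - \frac{147248}{3}$ ($w = \left(- \frac{1}{9}\right) 441744 = - \frac{147248}{3} \approx -49083.0$)
$I{\left(R \right)} = \frac{2 R}{-62 + R}$
$w - I{\left(-44 \right)} = - \frac{147248}{3} - 2 \left(-44\right) \frac{1}{-62 - 44} = - \frac{147248}{3} - 2 \left(-44\right) \frac{1}{-106} = - \frac{147248}{3} - 2 \left(-44\right) \left(- \frac{1}{106}\right) = - \frac{147248}{3} - \frac{44}{53} = - \frac{7804276}{159}$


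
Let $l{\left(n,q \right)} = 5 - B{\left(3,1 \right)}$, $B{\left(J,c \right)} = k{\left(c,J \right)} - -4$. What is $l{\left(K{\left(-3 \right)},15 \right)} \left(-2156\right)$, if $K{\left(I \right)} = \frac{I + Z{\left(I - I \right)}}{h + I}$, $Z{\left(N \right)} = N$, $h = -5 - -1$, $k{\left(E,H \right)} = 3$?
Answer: $4312$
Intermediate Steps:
$h = -4$ ($h = -5 + 1 = -4$)
$B{\left(J,c \right)} = 7$ ($B{\left(J,c \right)} = 3 - -4 = 3 + 4 = 7$)
$K{\left(I \right)} = \frac{I}{-4 + I}$ ($K{\left(I \right)} = \frac{I + \left(I - I\right)}{-4 + I} = \frac{I + 0}{-4 + I} = \frac{I}{-4 + I}$)
$l{\left(n,q \right)} = -2$ ($l{\left(n,q \right)} = 5 - 7 = -2$)
$l{\left(K{\left(-3 \right)},15 \right)} \left(-2156\right) = \left(-2\right) \left(-2156\right) = 4312$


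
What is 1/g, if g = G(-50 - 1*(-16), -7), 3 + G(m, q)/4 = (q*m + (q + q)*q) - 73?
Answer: 1/1040 ≈ 0.00096154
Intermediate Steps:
G(m, q) = -304 + 8*q² + 4*m*q (G(m, q) = -12 + 4*((q*m + (q + q)*q) - 73) = -12 + 4*((m*q + (2*q)*q) - 73) = -12 + 4*((m*q + 2*q²) - 73) = -12 + 4*((2*q² + m*q) - 73) = -12 + 4*(-73 + 2*q² + m*q) = -12 + (-292 + 8*q² + 4*m*q) = -304 + 8*q² + 4*m*q)
g = 1040 (g = -304 + 8*(-7)² + 4*(-50 - 1*(-16))*(-7) = -304 + 8*49 + 4*(-50 + 16)*(-7) = -304 + 392 + 4*(-34)*(-7) = -304 + 392 + 952 = 1040)
1/g = 1/1040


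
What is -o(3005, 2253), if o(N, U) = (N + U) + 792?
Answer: -6050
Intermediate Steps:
o(N, U) = 792 + N + U
-o(3005, 2253) = -(792 + 3005 + 2253) = -1*6050 = -6050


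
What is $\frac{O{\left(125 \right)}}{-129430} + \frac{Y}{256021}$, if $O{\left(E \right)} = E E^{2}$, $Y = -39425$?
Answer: $- \frac{101028758675}{6627359606} \approx -15.244$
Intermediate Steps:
$O{\left(E \right)} = E^{3}$
$\frac{O{\left(125 \right)}}{-129430} + \frac{Y}{256021} = \frac{125^{3}}{-129430} - \frac{39425}{256021} = 1953125 \left(- \frac{1}{129430}\right) - \frac{39425}{256021} = - \frac{390625}{25886} - \frac{39425}{256021} = - \frac{101028758675}{6627359606}$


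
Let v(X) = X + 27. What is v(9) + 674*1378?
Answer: 928808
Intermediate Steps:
v(X) = 27 + X
v(9) + 674*1378 = (27 + 9) + 674*1378 = 36 + 928772 = 928808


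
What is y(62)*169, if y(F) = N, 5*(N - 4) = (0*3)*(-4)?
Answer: 676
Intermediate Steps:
N = 4 (N = 4 + ((0*3)*(-4))/5 = 4 + (0*(-4))/5 = 4 + (⅕)*0 = 4 + 0 = 4)
y(F) = 4
y(62)*169 = 4*169 = 676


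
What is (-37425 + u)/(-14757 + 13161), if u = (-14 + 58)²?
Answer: 35489/1596 ≈ 22.236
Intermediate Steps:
u = 1936 (u = 44² = 1936)
(-37425 + u)/(-14757 + 13161) = (-37425 + 1936)/(-14757 + 13161) = -35489/(-1596) = -35489*(-1/1596) = 35489/1596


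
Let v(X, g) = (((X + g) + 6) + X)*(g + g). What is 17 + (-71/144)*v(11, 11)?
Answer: -9745/24 ≈ -406.04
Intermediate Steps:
v(X, g) = 2*g*(6 + g + 2*X) (v(X, g) = ((6 + X + g) + X)*(2*g) = (6 + g + 2*X)*(2*g) = 2*g*(6 + g + 2*X))
17 + (-71/144)*v(11, 11) = 17 + (-71/144)*(2*11*(6 + 11 + 2*11)) = 17 + (-71*1/144)*(2*11*(6 + 11 + 22)) = 17 - 71*11*39/72 = 17 - 71/144*858 = 17 - 10153/24 = -9745/24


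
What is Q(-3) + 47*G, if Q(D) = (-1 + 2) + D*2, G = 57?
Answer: 2674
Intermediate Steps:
Q(D) = 1 + 2*D
Q(-3) + 47*G = (1 + 2*(-3)) + 47*57 = (1 - 6) + 2679 = -5 + 2679 = 2674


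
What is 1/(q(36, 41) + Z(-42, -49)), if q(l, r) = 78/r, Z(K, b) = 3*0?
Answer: 41/78 ≈ 0.52564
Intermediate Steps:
Z(K, b) = 0
1/(q(36, 41) + Z(-42, -49)) = 1/(78/41 + 0) = 1/(78/41) = 41/78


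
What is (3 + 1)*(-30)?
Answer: -120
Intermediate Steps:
(3 + 1)*(-30) = 4*(-30) = -120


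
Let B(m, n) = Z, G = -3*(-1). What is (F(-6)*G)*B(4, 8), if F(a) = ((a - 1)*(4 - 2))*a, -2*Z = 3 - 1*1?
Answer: -252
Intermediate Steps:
G = 3
Z = -1 (Z = -(3 - 1*1)/2 = -(3 - 1)/2 = -1/2*2 = -1)
B(m, n) = -1
F(a) = a*(-2 + 2*a) (F(a) = ((-1 + a)*2)*a = (-2 + 2*a)*a = a*(-2 + 2*a))
(F(-6)*G)*B(4, 8) = ((2*(-6)*(-1 - 6))*3)*(-1) = ((2*(-6)*(-7))*3)*(-1) = (84*3)*(-1) = 252*(-1) = -252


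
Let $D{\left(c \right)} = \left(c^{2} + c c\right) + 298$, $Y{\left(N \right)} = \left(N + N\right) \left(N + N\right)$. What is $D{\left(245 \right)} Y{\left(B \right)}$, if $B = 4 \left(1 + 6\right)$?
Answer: $377411328$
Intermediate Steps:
$B = 28$ ($B = 4 \cdot 7 = 28$)
$Y{\left(N \right)} = 4 N^{2}$ ($Y{\left(N \right)} = 2 N 2 N = 4 N^{2}$)
$D{\left(c \right)} = 298 + 2 c^{2}$ ($D{\left(c \right)} = \left(c^{2} + c^{2}\right) + 298 = 2 c^{2} + 298 = 298 + 2 c^{2}$)
$D{\left(245 \right)} Y{\left(B \right)} = \left(298 + 2 \cdot 245^{2}\right) 4 \cdot 28^{2} = \left(298 + 2 \cdot 60025\right) 4 \cdot 784 = \left(298 + 120050\right) 3136 = 120348 \cdot 3136 = 377411328$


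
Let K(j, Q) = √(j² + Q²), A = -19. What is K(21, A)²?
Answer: 802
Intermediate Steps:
K(j, Q) = √(Q² + j²)
K(21, A)² = (√((-19)² + 21²))² = (√(361 + 441))² = (√802)² = 802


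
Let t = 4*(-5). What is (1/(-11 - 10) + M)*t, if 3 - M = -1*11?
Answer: -5860/21 ≈ -279.05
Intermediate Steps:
t = -20
M = 14 (M = 3 - (-1)*11 = 3 - 1*(-11) = 3 + 11 = 14)
(1/(-11 - 10) + M)*t = (1/(-11 - 10) + 14)*(-20) = (1/(-21) + 14)*(-20) = (-1/21 + 14)*(-20) = (293/21)*(-20) = -5860/21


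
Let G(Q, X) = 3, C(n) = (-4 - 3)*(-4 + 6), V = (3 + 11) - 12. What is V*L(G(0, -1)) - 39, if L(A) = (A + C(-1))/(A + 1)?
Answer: -89/2 ≈ -44.500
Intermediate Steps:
V = 2 (V = 14 - 12 = 2)
C(n) = -14 (C(n) = -7*2 = -14)
L(A) = (-14 + A)/(1 + A) (L(A) = (A - 14)/(A + 1) = (-14 + A)/(1 + A))
V*L(G(0, -1)) - 39 = 2*((-14 + 3)/(1 + 3)) - 39 = 2*(-11/4) - 39 = -11/2 - 39 = -89/2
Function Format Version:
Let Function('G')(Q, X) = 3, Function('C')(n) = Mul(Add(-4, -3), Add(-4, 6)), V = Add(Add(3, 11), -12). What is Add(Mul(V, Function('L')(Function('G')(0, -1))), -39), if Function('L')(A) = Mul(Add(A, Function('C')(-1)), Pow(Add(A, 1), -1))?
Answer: Rational(-89, 2) ≈ -44.500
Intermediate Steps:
V = 2 (V = Add(14, -12) = 2)
Function('C')(n) = -14 (Function('C')(n) = Mul(-7, 2) = -14)
Function('L')(A) = Mul(Pow(Add(1, A), -1), Add(-14, A)) (Function('L')(A) = Mul(Add(A, -14), Pow(Add(A, 1), -1)) = Mul(Add(-14, A), Pow(Add(1, A), -1)) = Mul(Pow(Add(1, A), -1), Add(-14, A)))
Add(Mul(V, Function('L')(Function('G')(0, -1))), -39) = Add(Mul(2, Mul(Pow(Add(1, 3), -1), Add(-14, 3))), -39) = Add(Mul(2, Mul(Pow(4, -1), -11)), -39) = Add(Mul(2, Mul(Rational(1, 4), -11)), -39) = Add(Mul(2, Rational(-11, 4)), -39) = Add(Rational(-11, 2), -39) = Rational(-89, 2)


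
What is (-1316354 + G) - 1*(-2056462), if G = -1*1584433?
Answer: -844325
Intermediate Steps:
G = -1584433
(-1316354 + G) - 1*(-2056462) = (-1316354 - 1584433) - 1*(-2056462) = -2900787 + 2056462 = -844325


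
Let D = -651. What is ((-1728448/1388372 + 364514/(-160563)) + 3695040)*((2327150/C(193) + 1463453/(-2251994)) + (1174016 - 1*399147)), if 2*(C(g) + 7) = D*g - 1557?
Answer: 38219802103317524000657014027919/13349416615906451439 ≈ 2.8630e+12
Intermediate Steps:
C(g) = -1571/2 - 651*g/2 (C(g) = -7 + (-651*g - 1557)/2 = -7 + (-1557 - 651*g)/2 = -7 + (-1557/2 - 651*g/2) = -1571/2 - 651*g/2)
((-1728448/1388372 + 364514/(-160563)) + 3695040)*((2327150/C(193) + 1463453/(-2251994)) + (1174016 - 1*399147)) = ((-1728448/1388372 + 364514/(-160563)) + 3695040)*((2327150/(-1571/2 - 651/2*193) + 1463453/(-2251994)) + (1174016 - 1*399147)) = ((-1728448*1/1388372 + 364514*(-1/160563)) + 3695040)*((2327150/(-1571/2 - 125643/2) + 1463453*(-1/2251994)) + (1174016 - 399147)) = ((-432112/347093 - 364514/160563) + 3695040)*((2327150/(-63607) - 1463453/2251994) + 774869) = (-8517454646/2423056233 + 3695040)*((2327150*(-1/63607) - 1463453/2251994) + 774869) = 8953281185729674*((-2327150/63607 - 1463453/2251994) + 774869)/2423056233 = 8953281185729674*(-5333813692071/143242582358 + 774869)/2423056233 = (8953281185729674/2423056233)*(110988902735469031/143242582358) = 38219802103317524000657014027919/13349416615906451439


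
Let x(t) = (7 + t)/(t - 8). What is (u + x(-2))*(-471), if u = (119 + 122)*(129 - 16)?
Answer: -25653015/2 ≈ -1.2827e+7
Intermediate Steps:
u = 27233 (u = 241*113 = 27233)
x(t) = (7 + t)/(-8 + t)
(u + x(-2))*(-471) = (27233 + (7 - 2)/(-8 - 2))*(-471) = (27233 + 5/(-10))*(-471) = (27233 - ⅒*5)*(-471) = (27233 - ½)*(-471) = (54465/2)*(-471) = -25653015/2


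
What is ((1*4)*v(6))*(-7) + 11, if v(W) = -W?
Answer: 179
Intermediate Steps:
((1*4)*v(6))*(-7) + 11 = ((1*4)*(-1*6))*(-7) + 11 = (4*(-6))*(-7) + 11 = -24*(-7) + 11 = 168 + 11 = 179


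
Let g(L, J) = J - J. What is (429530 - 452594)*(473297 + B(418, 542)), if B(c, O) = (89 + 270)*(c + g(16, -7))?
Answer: -14377151976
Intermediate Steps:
g(L, J) = 0
B(c, O) = 359*c (B(c, O) = (89 + 270)*(c + 0) = 359*c)
(429530 - 452594)*(473297 + B(418, 542)) = (429530 - 452594)*(473297 + 359*418) = -23064*(473297 + 150062) = -23064*623359 = -14377151976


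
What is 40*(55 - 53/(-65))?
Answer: 29024/13 ≈ 2232.6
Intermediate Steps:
40*(55 - 53/(-65)) = 40*(55 - 53*(-1/65)) = 40*(55 + 53/65) = 40*(3628/65) = 29024/13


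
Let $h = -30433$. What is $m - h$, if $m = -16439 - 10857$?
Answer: $3137$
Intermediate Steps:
$m = -27296$
$m - h = -27296 - -30433 = -27296 + 30433 = 3137$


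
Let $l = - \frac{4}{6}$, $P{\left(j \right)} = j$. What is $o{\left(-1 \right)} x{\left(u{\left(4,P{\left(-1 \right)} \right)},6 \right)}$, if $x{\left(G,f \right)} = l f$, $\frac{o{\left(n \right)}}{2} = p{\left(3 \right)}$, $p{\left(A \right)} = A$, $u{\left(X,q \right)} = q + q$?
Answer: $-24$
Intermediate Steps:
$u{\left(X,q \right)} = 2 q$
$l = - \frac{2}{3}$ ($l = \left(-4\right) \frac{1}{6} = - \frac{2}{3} \approx -0.66667$)
$o{\left(n \right)} = 6$ ($o{\left(n \right)} = 2 \cdot 3 = 6$)
$x{\left(G,f \right)} = - \frac{2 f}{3}$
$o{\left(-1 \right)} x{\left(u{\left(4,P{\left(-1 \right)} \right)},6 \right)} = 6 \left(\left(- \frac{2}{3}\right) 6\right) = 6 \left(-4\right) = -24$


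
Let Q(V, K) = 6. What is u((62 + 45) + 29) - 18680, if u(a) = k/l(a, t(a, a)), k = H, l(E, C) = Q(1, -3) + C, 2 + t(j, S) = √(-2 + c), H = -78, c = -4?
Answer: 2*(-9340*√6 + 37399*I)/(√6 - 4*I) ≈ -18694.0 + 8.6846*I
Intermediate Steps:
t(j, S) = -2 + I*√6 (t(j, S) = -2 + √(-2 - 4) = -2 + √(-6) = -2 + I*√6)
l(E, C) = 6 + C
k = -78
u(a) = -78/(4 + I*√6) (u(a) = -78/(6 + (-2 + I*√6)) = -78/(4 + I*√6))
u((62 + 45) + 29) - 18680 = (-156/11 + 39*I*√6/11) - 18680 = -205636/11 + 39*I*√6/11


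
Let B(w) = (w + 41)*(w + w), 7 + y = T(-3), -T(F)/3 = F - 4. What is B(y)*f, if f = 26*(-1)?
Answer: -40040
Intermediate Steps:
f = -26
T(F) = 12 - 3*F (T(F) = -3*(F - 4) = -3*(-4 + F) = 12 - 3*F)
y = 14 (y = -7 + (12 - 3*(-3)) = -7 + (12 + 9) = -7 + 21 = 14)
B(w) = 2*w*(41 + w) (B(w) = (41 + w)*(2*w) = 2*w*(41 + w))
B(y)*f = (2*14*(41 + 14))*(-26) = (2*14*55)*(-26) = 1540*(-26) = -40040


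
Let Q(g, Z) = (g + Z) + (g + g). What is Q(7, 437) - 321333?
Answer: -320875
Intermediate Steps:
Q(g, Z) = Z + 3*g (Q(g, Z) = (Z + g) + 2*g = Z + 3*g)
Q(7, 437) - 321333 = (437 + 3*7) - 321333 = (437 + 21) - 321333 = 458 - 321333 = -320875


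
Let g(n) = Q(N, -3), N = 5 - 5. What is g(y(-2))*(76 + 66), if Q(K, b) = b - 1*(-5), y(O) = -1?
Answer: 284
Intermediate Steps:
N = 0
Q(K, b) = 5 + b (Q(K, b) = b + 5 = 5 + b)
g(n) = 2 (g(n) = 5 - 3 = 2)
g(y(-2))*(76 + 66) = 2*(76 + 66) = 2*142 = 284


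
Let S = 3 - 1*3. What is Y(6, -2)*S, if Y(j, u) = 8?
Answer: 0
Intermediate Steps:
S = 0 (S = 3 - 3 = 0)
Y(6, -2)*S = 8*0 = 0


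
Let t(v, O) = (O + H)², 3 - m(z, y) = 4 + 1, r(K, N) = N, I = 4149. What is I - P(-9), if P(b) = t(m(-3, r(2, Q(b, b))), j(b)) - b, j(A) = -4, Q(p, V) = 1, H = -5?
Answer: 4059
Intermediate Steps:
m(z, y) = -2 (m(z, y) = 3 - (4 + 1) = 3 - 1*5 = 3 - 5 = -2)
t(v, O) = (-5 + O)² (t(v, O) = (O - 5)² = (-5 + O)²)
P(b) = 81 - b (P(b) = (-5 - 4)² - b = (-9)² - b = 81 - b)
I - P(-9) = 4149 - (81 - 1*(-9)) = 4149 - (81 + 9) = 4149 - 1*90 = 4149 - 90 = 4059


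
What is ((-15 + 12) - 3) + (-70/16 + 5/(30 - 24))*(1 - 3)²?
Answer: -121/6 ≈ -20.167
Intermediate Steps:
((-15 + 12) - 3) + (-70/16 + 5/(30 - 24))*(1 - 3)² = (-3 - 3) + (-70*1/16 + 5/6)*(-2)² = -6 + (-35/8 + 5*(⅙))*4 = -6 + (-35/8 + ⅚)*4 = -6 - 85/24*4 = -6 - 85/6 = -121/6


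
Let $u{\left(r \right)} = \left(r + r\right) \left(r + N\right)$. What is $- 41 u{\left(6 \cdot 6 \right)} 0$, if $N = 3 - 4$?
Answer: $0$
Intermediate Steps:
$N = -1$
$u{\left(r \right)} = 2 r \left(-1 + r\right)$ ($u{\left(r \right)} = \left(r + r\right) \left(r - 1\right) = 2 r \left(-1 + r\right)$)
$- 41 u{\left(6 \cdot 6 \right)} 0 = - 41 \cdot 2 \cdot 6 \cdot 6 \left(-1 + 6 \cdot 6\right) 0 = - 41 \cdot 2 \cdot 36 \left(-1 + 36\right) 0 = - 41 \cdot 2 \cdot 36 \cdot 35 \cdot 0 = \left(-41\right) 2520 \cdot 0 = \left(-103320\right) 0 = 0$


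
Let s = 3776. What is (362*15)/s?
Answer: 2715/1888 ≈ 1.4380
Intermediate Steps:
(362*15)/s = (362*15)/3776 = 5430*(1/3776) = 2715/1888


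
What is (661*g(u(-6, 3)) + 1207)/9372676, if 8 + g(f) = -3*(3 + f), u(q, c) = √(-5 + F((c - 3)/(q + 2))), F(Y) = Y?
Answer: -5015/4686338 - 1983*I*√5/9372676 ≈ -0.0010701 - 0.00047309*I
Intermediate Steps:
u(q, c) = √(-5 + (-3 + c)/(2 + q)) (u(q, c) = √(-5 + (c - 3)/(q + 2)) = √(-5 + (-3 + c)/(2 + q)))
g(f) = -17 - 3*f (g(f) = -8 - 3*(3 + f) = -8 + (-9 - 3*f) = -17 - 3*f)
(661*g(u(-6, 3)) + 1207)/9372676 = (661*(-17 - 3*√(-13 + 3 - 5*(-6))*(I/2)) + 1207)/9372676 = (661*(-17 - 3*√(-13 + 3 + 30)*(I/2)) + 1207)*(1/9372676) = (661*(-17 - 3*I*√5) + 1207)*(1/9372676) = ((-11237 - 1983*I*√5) + 1207)*(1/9372676) = (-10030 - 1983*I*√5)*(1/9372676) = -5015/4686338 - 1983*I*√5/9372676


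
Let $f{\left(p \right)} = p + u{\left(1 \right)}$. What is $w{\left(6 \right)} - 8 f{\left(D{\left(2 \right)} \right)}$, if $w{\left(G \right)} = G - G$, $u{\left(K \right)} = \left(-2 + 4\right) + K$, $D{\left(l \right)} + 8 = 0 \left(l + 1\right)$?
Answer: $40$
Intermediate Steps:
$D{\left(l \right)} = -8$ ($D{\left(l \right)} = -8 + 0 \left(l + 1\right) = -8 + 0 \left(1 + l\right) = -8 + 0 = -8$)
$u{\left(K \right)} = 2 + K$
$f{\left(p \right)} = 3 + p$ ($f{\left(p \right)} = p + \left(2 + 1\right) = p + 3 = 3 + p$)
$w{\left(G \right)} = 0$
$w{\left(6 \right)} - 8 f{\left(D{\left(2 \right)} \right)} = 0 - 8 \left(3 - 8\right) = 0 - -40 = 0 + 40 = 40$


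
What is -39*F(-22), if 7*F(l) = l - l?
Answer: 0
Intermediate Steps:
F(l) = 0 (F(l) = (l - l)/7 = (⅐)*0 = 0)
-39*F(-22) = -39*0 = 0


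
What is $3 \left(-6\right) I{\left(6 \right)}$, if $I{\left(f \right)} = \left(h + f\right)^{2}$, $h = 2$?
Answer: $-1152$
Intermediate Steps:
$I{\left(f \right)} = \left(2 + f\right)^{2}$
$3 \left(-6\right) I{\left(6 \right)} = 3 \left(-6\right) \left(2 + 6\right)^{2} = - 18 \cdot 8^{2} = \left(-18\right) 64 = -1152$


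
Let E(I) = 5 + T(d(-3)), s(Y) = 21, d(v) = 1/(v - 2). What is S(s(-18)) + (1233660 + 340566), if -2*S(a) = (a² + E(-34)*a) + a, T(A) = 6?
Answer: 3147759/2 ≈ 1.5739e+6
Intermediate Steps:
d(v) = 1/(-2 + v)
E(I) = 11 (E(I) = 5 + 6 = 11)
S(a) = -6*a - a²/2 (S(a) = -((a² + 11*a) + a)/2 = -(a² + 12*a)/2 = -6*a - a²/2)
S(s(-18)) + (1233660 + 340566) = -½*21*(12 + 21) + (1233660 + 340566) = -½*21*33 + 1574226 = -693/2 + 1574226 = 3147759/2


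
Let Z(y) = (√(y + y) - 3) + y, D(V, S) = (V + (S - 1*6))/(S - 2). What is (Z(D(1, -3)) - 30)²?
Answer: 24729/25 - 1256*√5/25 ≈ 876.82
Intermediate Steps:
D(V, S) = (-6 + S + V)/(-2 + S) (D(V, S) = (V + (S - 6))/(-2 + S) = (V + (-6 + S))/(-2 + S) = (-6 + S + V)/(-2 + S))
Z(y) = -3 + y + √2*√y (Z(y) = (√(2*y) - 3) + y = (√2*√y - 3) + y = (-3 + √2*√y) + y = -3 + y + √2*√y)
(Z(D(1, -3)) - 30)² = ((-3 + (-6 - 3 + 1)/(-2 - 3) + √2*√((-6 - 3 + 1)/(-2 - 3))) - 30)² = ((-3 - 8/(-5) + √2*√(-8/(-5))) - 30)² = ((-3 - ⅕*(-8) + √2*√(-⅕*(-8))) - 30)² = ((-3 + 8/5 + √2*√(8/5)) - 30)² = ((-3 + 8/5 + √2*(2*√10/5)) - 30)² = ((-3 + 8/5 + 4*√5/5) - 30)² = ((-7/5 + 4*√5/5) - 30)² = (-157/5 + 4*√5/5)²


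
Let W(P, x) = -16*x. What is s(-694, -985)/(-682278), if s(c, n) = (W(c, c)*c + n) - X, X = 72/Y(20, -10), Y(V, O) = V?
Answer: 38535823/3411390 ≈ 11.296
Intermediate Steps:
X = 18/5 (X = 72/20 = 72*(1/20) = 18/5 ≈ 3.6000)
s(c, n) = -18/5 + n - 16*c² (s(c, n) = ((-16*c)*c + n) - 1*18/5 = (-16*c² + n) - 18/5 = (n - 16*c²) - 18/5 = -18/5 + n - 16*c²)
s(-694, -985)/(-682278) = (-18/5 - 985 - 16*(-694)²)/(-682278) = (-18/5 - 985 - 16*481636)*(-1/682278) = (-18/5 - 985 - 7706176)*(-1/682278) = -38535823/5*(-1/682278) = 38535823/3411390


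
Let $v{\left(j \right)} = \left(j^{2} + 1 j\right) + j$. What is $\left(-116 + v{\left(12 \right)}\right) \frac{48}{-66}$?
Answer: $- \frac{416}{11} \approx -37.818$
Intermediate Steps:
$v{\left(j \right)} = j^{2} + 2 j$ ($v{\left(j \right)} = \left(j^{2} + j\right) + j = \left(j + j^{2}\right) + j = j^{2} + 2 j$)
$\left(-116 + v{\left(12 \right)}\right) \frac{48}{-66} = \left(-116 + 12 \left(2 + 12\right)\right) \frac{48}{-66} = \left(-116 + 12 \cdot 14\right) 48 \left(- \frac{1}{66}\right) = \left(-116 + 168\right) \left(- \frac{8}{11}\right) = 52 \left(- \frac{8}{11}\right) = - \frac{416}{11}$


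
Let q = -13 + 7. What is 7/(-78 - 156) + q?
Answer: -1411/234 ≈ -6.0299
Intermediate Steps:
q = -6
7/(-78 - 156) + q = 7/(-78 - 156) - 6 = 7/(-234) - 6 = -1/234*7 - 6 = -7/234 - 6 = -1411/234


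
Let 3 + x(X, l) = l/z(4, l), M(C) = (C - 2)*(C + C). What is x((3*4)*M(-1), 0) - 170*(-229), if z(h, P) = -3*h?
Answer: 38927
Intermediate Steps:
M(C) = 2*C*(-2 + C) (M(C) = (-2 + C)*(2*C) = 2*C*(-2 + C))
x(X, l) = -3 - l/12 (x(X, l) = -3 + l/((-3*4)) = -3 + l/(-12) = -3 + l*(-1/12) = -3 - l/12)
x((3*4)*M(-1), 0) - 170*(-229) = (-3 - 1/12*0) - 170*(-229) = (-3 + 0) + 38930 = -3 + 38930 = 38927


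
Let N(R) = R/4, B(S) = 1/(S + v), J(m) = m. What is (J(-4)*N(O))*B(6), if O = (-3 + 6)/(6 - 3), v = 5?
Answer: -1/11 ≈ -0.090909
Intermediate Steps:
B(S) = 1/(5 + S) (B(S) = 1/(S + 5) = 1/(5 + S))
O = 1 (O = 3/3 = 3*(⅓) = 1)
N(R) = R/4 (N(R) = R*(¼) = R/4)
(J(-4)*N(O))*B(6) = (-1)/(5 + 6) = -4*¼/11 = -1*1/11 = -1/11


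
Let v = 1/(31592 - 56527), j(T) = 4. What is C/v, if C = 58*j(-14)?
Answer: -5784920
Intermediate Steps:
C = 232 (C = 58*4 = 232)
v = -1/24935 (v = 1/(-24935) = -1/24935 ≈ -4.0104e-5)
C/v = 232/(-1/24935) = 232*(-24935) = -5784920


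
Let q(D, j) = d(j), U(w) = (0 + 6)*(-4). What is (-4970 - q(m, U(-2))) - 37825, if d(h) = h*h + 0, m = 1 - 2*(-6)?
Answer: -43371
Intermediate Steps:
U(w) = -24 (U(w) = 6*(-4) = -24)
m = 13 (m = 1 + 12 = 13)
d(h) = h² (d(h) = h² + 0 = h²)
q(D, j) = j²
(-4970 - q(m, U(-2))) - 37825 = (-4970 - 1*(-24)²) - 37825 = (-4970 - 1*576) - 37825 = (-4970 - 576) - 37825 = -5546 - 37825 = -43371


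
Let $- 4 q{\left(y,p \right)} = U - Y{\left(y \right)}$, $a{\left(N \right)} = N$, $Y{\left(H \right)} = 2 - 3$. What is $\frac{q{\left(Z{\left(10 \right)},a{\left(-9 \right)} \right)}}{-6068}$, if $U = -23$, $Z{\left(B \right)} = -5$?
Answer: $- \frac{11}{12136} \approx -0.00090639$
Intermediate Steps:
$Y{\left(H \right)} = -1$ ($Y{\left(H \right)} = 2 - 3 = -1$)
$q{\left(y,p \right)} = \frac{11}{2}$ ($q{\left(y,p \right)} = - \frac{-23 - -1}{4} = - \frac{-23 + 1}{4} = \left(- \frac{1}{4}\right) \left(-22\right) = \frac{11}{2}$)
$\frac{q{\left(Z{\left(10 \right)},a{\left(-9 \right)} \right)}}{-6068} = \frac{11}{2 \left(-6068\right)} = \frac{11}{2} \left(- \frac{1}{6068}\right) = - \frac{11}{12136}$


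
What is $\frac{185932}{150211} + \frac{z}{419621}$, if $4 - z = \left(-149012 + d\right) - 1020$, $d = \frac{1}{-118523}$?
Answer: $\frac{11918439314933675}{7470704997544213} \approx 1.5954$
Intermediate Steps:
$d = - \frac{1}{118523} \approx -8.4372 \cdot 10^{-6}$
$z = \frac{17782716829}{118523}$ ($z = 4 - \left(\left(-149012 - \frac{1}{118523}\right) - 1020\right) = 4 - \left(- \frac{17661349277}{118523} - 1020\right) = 4 - - \frac{17782242737}{118523} = 4 + \frac{17782242737}{118523} = \frac{17782716829}{118523} \approx 1.5004 \cdot 10^{5}$)
$\frac{185932}{150211} + \frac{z}{419621} = \frac{185932}{150211} + \frac{17782716829}{118523 \cdot 419621} = 185932 \cdot \frac{1}{150211} + \frac{17782716829}{118523} \cdot \frac{1}{419621} = \frac{185932}{150211} + \frac{17782716829}{49734739783} = \frac{11918439314933675}{7470704997544213}$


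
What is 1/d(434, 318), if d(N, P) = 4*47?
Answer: 1/188 ≈ 0.0053191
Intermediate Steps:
d(N, P) = 188
1/d(434, 318) = 1/188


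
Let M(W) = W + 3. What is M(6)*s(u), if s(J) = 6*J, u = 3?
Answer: 162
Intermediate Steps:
M(W) = 3 + W
M(6)*s(u) = (3 + 6)*(6*3) = 9*18 = 162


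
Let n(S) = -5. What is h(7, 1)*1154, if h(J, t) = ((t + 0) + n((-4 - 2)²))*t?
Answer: -4616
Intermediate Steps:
h(J, t) = t*(-5 + t) (h(J, t) = ((t + 0) - 5)*t = (t - 5)*t = (-5 + t)*t = t*(-5 + t))
h(7, 1)*1154 = (1*(-5 + 1))*1154 = (1*(-4))*1154 = -4*1154 = -4616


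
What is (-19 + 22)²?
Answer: 9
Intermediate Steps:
(-19 + 22)² = 3² = 9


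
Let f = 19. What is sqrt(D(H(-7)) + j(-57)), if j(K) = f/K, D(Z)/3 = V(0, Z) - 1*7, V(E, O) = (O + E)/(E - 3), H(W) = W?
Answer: I*sqrt(129)/3 ≈ 3.7859*I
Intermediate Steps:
V(E, O) = (E + O)/(-3 + E)
D(Z) = -21 - Z (D(Z) = 3*((0 + Z)/(-3 + 0) - 1*7) = 3*(Z/(-3) - 7) = 3*(-Z/3 - 7) = 3*(-7 - Z/3) = -21 - Z)
j(K) = 19/K
sqrt(D(H(-7)) + j(-57)) = sqrt((-21 - 1*(-7)) + 19/(-57)) = sqrt((-21 + 7) + 19*(-1/57)) = sqrt(-14 - 1/3) = sqrt(-43/3) = I*sqrt(129)/3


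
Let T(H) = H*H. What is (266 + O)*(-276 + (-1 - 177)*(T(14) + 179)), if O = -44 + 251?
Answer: -31703298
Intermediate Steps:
T(H) = H²
O = 207
(266 + O)*(-276 + (-1 - 177)*(T(14) + 179)) = (266 + 207)*(-276 + (-1 - 177)*(14² + 179)) = 473*(-276 - 178*(196 + 179)) = 473*(-276 - 178*375) = 473*(-276 - 66750) = 473*(-67026) = -31703298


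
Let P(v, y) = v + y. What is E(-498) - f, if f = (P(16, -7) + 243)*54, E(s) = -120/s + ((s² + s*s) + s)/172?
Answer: -76568519/7138 ≈ -10727.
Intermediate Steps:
E(s) = -120/s + s²/86 + s/172 (E(s) = -120/s + ((s² + s²) + s)*(1/172) = -120/s + (2*s² + s)*(1/172) = -120/s + (s + 2*s²)*(1/172) = -120/s + (s²/86 + s/172) = -120/s + s²/86 + s/172)
f = 13608 (f = ((16 - 7) + 243)*54 = (9 + 243)*54 = 252*54 = 13608)
E(-498) - f = (-120/(-498) + (1/86)*(-498)² + (1/172)*(-498)) - 1*13608 = (-120*(-1/498) + (1/86)*248004 - 249/86) - 13608 = (20/83 + 124002/43 - 249/86) - 13608 = 20565385/7138 - 13608 = -76568519/7138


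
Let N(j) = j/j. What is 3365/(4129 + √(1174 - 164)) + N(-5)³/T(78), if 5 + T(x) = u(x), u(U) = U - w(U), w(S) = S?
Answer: 52422794/85238155 - 3365*√1010/17047631 ≈ 0.60874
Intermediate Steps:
N(j) = 1
u(U) = 0 (u(U) = U - U = 0)
T(x) = -5 (T(x) = -5 + 0 = -5)
3365/(4129 + √(1174 - 164)) + N(-5)³/T(78) = 3365/(4129 + √(1174 - 164)) + 1³/(-5) = 3365/(4129 + √1010) + 1*(-⅕) = 3365/(4129 + √1010) - ⅕ = -⅕ + 3365/(4129 + √1010)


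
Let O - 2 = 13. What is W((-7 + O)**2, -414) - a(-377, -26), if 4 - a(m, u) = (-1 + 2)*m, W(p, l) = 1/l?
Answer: -157735/414 ≈ -381.00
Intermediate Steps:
O = 15 (O = 2 + 13 = 15)
a(m, u) = 4 - m (a(m, u) = 4 - (-1 + 2)*m = 4 - m)
W((-7 + O)**2, -414) - a(-377, -26) = 1/(-414) - (4 - 1*(-377)) = -1/414 - (4 + 377) = -1/414 - 1*381 = -1/414 - 381 = -157735/414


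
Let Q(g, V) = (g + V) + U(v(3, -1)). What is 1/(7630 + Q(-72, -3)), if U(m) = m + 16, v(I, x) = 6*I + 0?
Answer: 1/7589 ≈ 0.00013177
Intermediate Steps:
v(I, x) = 6*I
U(m) = 16 + m
Q(g, V) = 34 + V + g (Q(g, V) = (g + V) + (16 + 6*3) = (V + g) + (16 + 18) = (V + g) + 34 = 34 + V + g)
1/(7630 + Q(-72, -3)) = 1/(7630 + (34 - 3 - 72)) = 1/(7630 - 41) = 1/7589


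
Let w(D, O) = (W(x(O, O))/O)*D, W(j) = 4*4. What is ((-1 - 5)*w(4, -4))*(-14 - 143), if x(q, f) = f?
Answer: -15072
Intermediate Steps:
W(j) = 16
w(D, O) = 16*D/O (w(D, O) = (16/O)*D = 16*D/O)
((-1 - 5)*w(4, -4))*(-14 - 143) = ((-1 - 5)*(16*4/(-4)))*(-14 - 143) = -96*4*(-1)/4*(-157) = -6*(-16)*(-157) = 96*(-157) = -15072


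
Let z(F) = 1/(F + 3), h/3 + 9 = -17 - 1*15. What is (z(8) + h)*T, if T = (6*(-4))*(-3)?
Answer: -97344/11 ≈ -8849.5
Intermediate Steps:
h = -123 (h = -27 + 3*(-17 - 1*15) = -27 + 3*(-17 - 15) = -27 + 3*(-32) = -27 - 96 = -123)
T = 72 (T = -24*(-3) = 72)
z(F) = 1/(3 + F)
(z(8) + h)*T = (1/(3 + 8) - 123)*72 = (1/11 - 123)*72 = -1352/11*72 = -97344/11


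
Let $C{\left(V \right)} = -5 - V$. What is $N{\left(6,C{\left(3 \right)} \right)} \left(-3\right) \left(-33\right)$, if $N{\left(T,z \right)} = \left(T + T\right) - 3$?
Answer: $891$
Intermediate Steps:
$N{\left(T,z \right)} = -3 + 2 T$ ($N{\left(T,z \right)} = 2 T - 3 = -3 + 2 T$)
$N{\left(6,C{\left(3 \right)} \right)} \left(-3\right) \left(-33\right) = \left(-3 + 2 \cdot 6\right) \left(-3\right) \left(-33\right) = \left(-3 + 12\right) \left(-3\right) \left(-33\right) = 9 \left(-3\right) \left(-33\right) = \left(-27\right) \left(-33\right) = 891$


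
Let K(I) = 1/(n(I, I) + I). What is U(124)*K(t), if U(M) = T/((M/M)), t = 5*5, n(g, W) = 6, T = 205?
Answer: 205/31 ≈ 6.6129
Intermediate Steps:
t = 25
K(I) = 1/(6 + I)
U(M) = 205 (U(M) = 205/((M/M)) = 205/1 = 205*1 = 205)
U(124)*K(t) = 205/(6 + 25) = 205/31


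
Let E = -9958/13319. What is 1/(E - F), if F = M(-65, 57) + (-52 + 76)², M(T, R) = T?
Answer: -13319/6815967 ≈ -0.0019541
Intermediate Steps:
E = -9958/13319 (E = -9958*1/13319 = -9958/13319 ≈ -0.74765)
F = 511 (F = -65 + (-52 + 76)² = -65 + 24² = -65 + 576 = 511)
1/(E - F) = 1/(-9958/13319 - 1*511) = 1/(-9958/13319 - 511) = 1/(-6815967/13319) = -13319/6815967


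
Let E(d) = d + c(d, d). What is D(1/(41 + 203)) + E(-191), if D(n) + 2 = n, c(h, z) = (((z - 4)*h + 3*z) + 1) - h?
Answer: 8947725/244 ≈ 36671.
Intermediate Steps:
c(h, z) = 1 - h + 3*z + h*(-4 + z) (c(h, z) = (((-4 + z)*h + 3*z) + 1) - h = ((h*(-4 + z) + 3*z) + 1) - h = ((3*z + h*(-4 + z)) + 1) - h = (1 + 3*z + h*(-4 + z)) - h = 1 - h + 3*z + h*(-4 + z))
D(n) = -2 + n
E(d) = 1 + d² - d (E(d) = d + (1 - 5*d + 3*d + d*d) = d + (1 - 5*d + 3*d + d²) = d + (1 + d² - 2*d) = 1 + d² - d)
D(1/(41 + 203)) + E(-191) = (-2 + 1/(41 + 203)) + (1 + (-191)² - 1*(-191)) = (-2 + 1/244) + (1 + 36481 + 191) = (-2 + 1/244) + 36673 = -487/244 + 36673 = 8947725/244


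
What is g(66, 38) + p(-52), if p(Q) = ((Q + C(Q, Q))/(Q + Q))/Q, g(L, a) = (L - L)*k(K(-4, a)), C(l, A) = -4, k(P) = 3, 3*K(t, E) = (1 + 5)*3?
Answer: -7/676 ≈ -0.010355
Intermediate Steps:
K(t, E) = 6 (K(t, E) = ((1 + 5)*3)/3 = (6*3)/3 = (⅓)*18 = 6)
g(L, a) = 0 (g(L, a) = (L - L)*3 = 0*3 = 0)
p(Q) = (-4 + Q)/(2*Q²) (p(Q) = ((Q - 4)/(Q + Q))/Q = ((-4 + Q)/((2*Q)))/Q = ((-4 + Q)*(1/(2*Q)))/Q = ((-4 + Q)/(2*Q))/Q = (-4 + Q)/(2*Q²))
g(66, 38) + p(-52) = 0 + (½)*(-4 - 52)/(-52)² = 0 + (½)*(1/2704)*(-56) = 0 - 7/676 = -7/676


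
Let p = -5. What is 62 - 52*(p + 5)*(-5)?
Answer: 62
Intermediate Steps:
62 - 52*(p + 5)*(-5) = 62 - 52*(-5 + 5)*(-5) = 62 - 0*(-5) = 62 - 52*0 = 62 + 0 = 62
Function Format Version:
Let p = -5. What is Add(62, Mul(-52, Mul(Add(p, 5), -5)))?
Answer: 62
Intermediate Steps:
Add(62, Mul(-52, Mul(Add(p, 5), -5))) = Add(62, Mul(-52, Mul(Add(-5, 5), -5))) = Add(62, Mul(-52, Mul(0, -5))) = Add(62, Mul(-52, 0)) = Add(62, 0) = 62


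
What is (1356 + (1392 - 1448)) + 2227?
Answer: 3527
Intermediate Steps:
(1356 + (1392 - 1448)) + 2227 = (1356 - 56) + 2227 = 1300 + 2227 = 3527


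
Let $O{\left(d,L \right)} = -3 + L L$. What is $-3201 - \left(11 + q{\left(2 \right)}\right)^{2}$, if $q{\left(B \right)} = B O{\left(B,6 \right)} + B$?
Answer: $-9442$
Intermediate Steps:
$O{\left(d,L \right)} = -3 + L^{2}$
$q{\left(B \right)} = 34 B$ ($q{\left(B \right)} = B \left(-3 + 6^{2}\right) + B = B \left(-3 + 36\right) + B = B 33 + B = 33 B + B = 34 B$)
$-3201 - \left(11 + q{\left(2 \right)}\right)^{2} = -3201 - \left(11 + 34 \cdot 2\right)^{2} = -3201 - \left(11 + 68\right)^{2} = -3201 - 79^{2} = -3201 - 6241 = -9442$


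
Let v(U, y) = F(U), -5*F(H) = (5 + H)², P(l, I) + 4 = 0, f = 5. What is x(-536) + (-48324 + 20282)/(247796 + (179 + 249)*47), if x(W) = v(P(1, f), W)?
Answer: -204061/669780 ≈ -0.30467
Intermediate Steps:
P(l, I) = -4 (P(l, I) = -4 + 0 = -4)
F(H) = -(5 + H)²/5
v(U, y) = -(5 + U)²/5
x(W) = -⅕ (x(W) = -(5 - 4)²/5 = -⅕*1² = -⅕*1 = -⅕)
x(-536) + (-48324 + 20282)/(247796 + (179 + 249)*47) = -⅕ + (-48324 + 20282)/(247796 + (179 + 249)*47) = -⅕ - 28042/(247796 + 428*47) = -⅕ - 28042/(247796 + 20116) = -⅕ - 28042/267912 = -⅕ - 28042*1/267912 = -⅕ - 14021/133956 = -204061/669780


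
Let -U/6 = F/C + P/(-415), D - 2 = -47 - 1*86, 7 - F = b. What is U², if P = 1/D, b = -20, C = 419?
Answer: 77609827406736/518879879734225 ≈ 0.14957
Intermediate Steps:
F = 27 (F = 7 - 1*(-20) = 7 + 20 = 27)
D = -131 (D = 2 + (-47 - 1*86) = 2 + (-47 - 86) = 2 - 133 = -131)
P = -1/131 (P = 1/(-131) = -1/131 ≈ -0.0076336)
U = -8809644/22778935 (U = -6*(27/419 - 1/131/(-415)) = -6*(27*(1/419) - 1/131*(-1/415)) = -6*(27/419 + 1/54365) = -6*1468274/22778935 = -8809644/22778935 ≈ -0.38674)
U² = (-8809644/22778935)² = 77609827406736/518879879734225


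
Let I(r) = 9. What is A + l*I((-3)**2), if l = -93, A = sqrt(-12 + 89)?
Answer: -837 + sqrt(77) ≈ -828.22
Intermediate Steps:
A = sqrt(77) ≈ 8.7750
A + l*I((-3)**2) = sqrt(77) - 93*9 = sqrt(77) - 837 = -837 + sqrt(77)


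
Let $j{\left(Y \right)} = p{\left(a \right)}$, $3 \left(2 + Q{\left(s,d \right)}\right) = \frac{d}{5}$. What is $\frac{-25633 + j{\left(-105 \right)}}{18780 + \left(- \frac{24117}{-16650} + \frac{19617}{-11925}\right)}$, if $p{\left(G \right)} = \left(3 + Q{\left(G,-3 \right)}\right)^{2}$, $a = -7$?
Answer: $- \frac{2513252898}{1841359727} \approx -1.3649$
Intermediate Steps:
$Q{\left(s,d \right)} = -2 + \frac{d}{15}$ ($Q{\left(s,d \right)} = -2 + \frac{d \frac{1}{5}}{3} = -2 + \frac{\frac{1}{5} d}{3} = -2 + \frac{d}{15}$)
$p{\left(G \right)} = \frac{16}{25}$ ($p{\left(G \right)} = \left(3 + \left(-2 + \frac{1}{15} \left(-3\right)\right)\right)^{2} = \left(3 - \frac{11}{5}\right)^{2} = \left(\frac{4}{5}\right)^{2} = \frac{16}{25}$)
$j{\left(Y \right)} = \frac{16}{25}$
$\frac{-25633 + j{\left(-105 \right)}}{18780 + \left(- \frac{24117}{-16650} + \frac{19617}{-11925}\right)} = \frac{-25633 + \frac{16}{25}}{18780 + \left(- \frac{24117}{-16650} + \frac{19617}{-11925}\right)} = - \frac{640809}{25 \left(18780 + \left(\left(-24117\right) \left(- \frac{1}{16650}\right) + 19617 \left(- \frac{1}{11925}\right)\right)\right)} = - \frac{640809}{25 \left(18780 + \left(\frac{8039}{5550} - \frac{6539}{3975}\right)\right)} = - \frac{640809}{25 \left(18780 - \frac{19273}{98050}\right)} = - \frac{640809}{25 \cdot \frac{1841359727}{98050}} = \left(- \frac{640809}{25}\right) \frac{98050}{1841359727} = - \frac{2513252898}{1841359727}$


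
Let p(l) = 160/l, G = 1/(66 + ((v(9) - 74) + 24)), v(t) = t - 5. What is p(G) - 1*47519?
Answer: -44319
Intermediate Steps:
v(t) = -5 + t
G = 1/20 (G = 1/(66 + (((-5 + 9) - 74) + 24)) = 1/(66 + ((4 - 74) + 24)) = 1/(66 + (-70 + 24)) = 1/(66 - 46) = 1/20 ≈ 0.050000)
p(G) - 1*47519 = 160/(1/20) - 1*47519 = 160*20 - 47519 = 3200 - 47519 = -44319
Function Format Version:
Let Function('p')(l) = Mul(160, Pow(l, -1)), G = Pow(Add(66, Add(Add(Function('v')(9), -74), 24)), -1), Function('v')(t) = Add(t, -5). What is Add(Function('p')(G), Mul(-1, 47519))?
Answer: -44319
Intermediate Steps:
Function('v')(t) = Add(-5, t)
G = Rational(1, 20) (G = Pow(Add(66, Add(Add(Add(-5, 9), -74), 24)), -1) = Pow(Add(66, Add(Add(4, -74), 24)), -1) = Pow(Add(66, Add(-70, 24)), -1) = Pow(Add(66, -46), -1) = Pow(20, -1) = Rational(1, 20) ≈ 0.050000)
Add(Function('p')(G), Mul(-1, 47519)) = Add(Mul(160, Pow(Rational(1, 20), -1)), Mul(-1, 47519)) = Add(Mul(160, 20), -47519) = Add(3200, -47519) = -44319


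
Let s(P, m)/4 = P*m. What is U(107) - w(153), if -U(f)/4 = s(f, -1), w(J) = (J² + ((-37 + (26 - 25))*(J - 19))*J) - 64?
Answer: 716439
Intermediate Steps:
w(J) = -64 + J² + J*(684 - 36*J) (w(J) = (J² + ((-37 + 1)*(-19 + J))*J) - 64 = (J² + (-36*(-19 + J))*J) - 64 = (J² + (684 - 36*J)*J) - 64 = (J² + J*(684 - 36*J)) - 64 = -64 + J² + J*(684 - 36*J))
s(P, m) = 4*P*m (s(P, m) = 4*(P*m) = 4*P*m)
U(f) = 16*f (U(f) = -16*f*(-1) = -(-16)*f = 16*f)
U(107) - w(153) = 16*107 - (-64 - 35*153² + 684*153) = 1712 - (-64 - 35*23409 + 104652) = 1712 - (-64 - 819315 + 104652) = 1712 - 1*(-714727) = 1712 + 714727 = 716439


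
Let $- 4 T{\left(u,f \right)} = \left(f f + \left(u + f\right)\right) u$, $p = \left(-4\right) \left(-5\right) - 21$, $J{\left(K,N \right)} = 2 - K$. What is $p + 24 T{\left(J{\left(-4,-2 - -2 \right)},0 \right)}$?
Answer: $-217$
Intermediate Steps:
$p = -1$ ($p = 20 - 21 = -1$)
$T{\left(u,f \right)} = - \frac{u \left(f + u + f^{2}\right)}{4}$ ($T{\left(u,f \right)} = - \frac{\left(f f + \left(u + f\right)\right) u}{4} = - \frac{\left(f^{2} + \left(f + u\right)\right) u}{4} = - \frac{\left(f + u + f^{2}\right) u}{4} = - \frac{u \left(f + u + f^{2}\right)}{4}$)
$p + 24 T{\left(J{\left(-4,-2 - -2 \right)},0 \right)} = -1 + 24 \left(- \frac{\left(2 - -4\right) \left(0 + \left(2 - -4\right) + 0^{2}\right)}{4}\right) = -1 + 24 \left(- \frac{\left(2 + 4\right) \left(0 + \left(2 + 4\right) + 0\right)}{4}\right) = -1 + 24 \left(\left(- \frac{1}{4}\right) 6 \left(0 + 6 + 0\right)\right) = -1 + 24 \left(\left(- \frac{1}{4}\right) 6 \cdot 6\right) = -1 + 24 \left(-9\right) = -1 - 216 = -217$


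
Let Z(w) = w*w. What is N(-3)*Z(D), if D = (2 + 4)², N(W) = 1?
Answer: 1296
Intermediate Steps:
D = 36 (D = 6² = 36)
Z(w) = w²
N(-3)*Z(D) = 1*36² = 1*1296 = 1296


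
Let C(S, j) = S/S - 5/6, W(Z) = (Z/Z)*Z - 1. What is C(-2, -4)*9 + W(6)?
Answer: 13/2 ≈ 6.5000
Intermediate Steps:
W(Z) = -1 + Z (W(Z) = 1*Z - 1 = Z - 1 = -1 + Z)
C(S, j) = 1/6 (C(S, j) = 1 - 5*1/6 = 1 - 5/6 = 1/6)
C(-2, -4)*9 + W(6) = (1/6)*9 + (-1 + 6) = 3/2 + 5 = 13/2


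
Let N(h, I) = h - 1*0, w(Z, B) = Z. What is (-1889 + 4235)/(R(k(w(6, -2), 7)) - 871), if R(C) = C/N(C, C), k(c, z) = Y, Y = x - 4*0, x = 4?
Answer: -391/145 ≈ -2.6966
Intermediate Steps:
N(h, I) = h (N(h, I) = h + 0 = h)
Y = 4 (Y = 4 - 4*0 = 4 + 0 = 4)
k(c, z) = 4
R(C) = 1 (R(C) = C/C = 1)
(-1889 + 4235)/(R(k(w(6, -2), 7)) - 871) = (-1889 + 4235)/(1 - 871) = 2346/(-870) = 2346*(-1/870) = -391/145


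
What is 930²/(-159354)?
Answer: -48050/8853 ≈ -5.4275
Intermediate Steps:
930²/(-159354) = 864900*(-1/159354) = -48050/8853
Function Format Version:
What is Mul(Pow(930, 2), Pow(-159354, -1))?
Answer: Rational(-48050, 8853) ≈ -5.4275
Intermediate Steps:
Mul(Pow(930, 2), Pow(-159354, -1)) = Mul(864900, Rational(-1, 159354)) = Rational(-48050, 8853)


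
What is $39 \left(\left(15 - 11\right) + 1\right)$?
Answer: $195$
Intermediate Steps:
$39 \left(\left(15 - 11\right) + 1\right) = 39 \left(4 + 1\right) = 39 \cdot 5 = 195$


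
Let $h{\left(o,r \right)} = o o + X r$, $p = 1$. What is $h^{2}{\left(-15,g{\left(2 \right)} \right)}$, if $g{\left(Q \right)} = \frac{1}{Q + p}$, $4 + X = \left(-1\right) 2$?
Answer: $49729$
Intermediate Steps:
$X = -6$ ($X = -4 - 2 = -6$)
$g{\left(Q \right)} = \frac{1}{1 + Q}$ ($g{\left(Q \right)} = \frac{1}{Q + 1} = \frac{1}{1 + Q}$)
$h{\left(o,r \right)} = o^{2} - 6 r$ ($h{\left(o,r \right)} = o o - 6 r = o^{2} - 6 r$)
$h^{2}{\left(-15,g{\left(2 \right)} \right)} = \left(\left(-15\right)^{2} - \frac{6}{1 + 2}\right)^{2} = \left(225 - \frac{6}{3}\right)^{2} = \left(225 - 2\right)^{2} = 223^{2} = 49729$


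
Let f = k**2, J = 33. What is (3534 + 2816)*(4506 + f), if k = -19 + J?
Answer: 29857700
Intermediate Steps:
k = 14 (k = -19 + 33 = 14)
f = 196 (f = 14**2 = 196)
(3534 + 2816)*(4506 + f) = (3534 + 2816)*(4506 + 196) = 6350*4702 = 29857700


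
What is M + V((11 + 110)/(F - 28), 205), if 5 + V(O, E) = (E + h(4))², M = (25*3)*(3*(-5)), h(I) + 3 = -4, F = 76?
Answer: 38074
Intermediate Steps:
h(I) = -7 (h(I) = -3 - 4 = -7)
M = -1125 (M = 75*(-15) = -1125)
V(O, E) = -5 + (-7 + E)² (V(O, E) = -5 + (E - 7)² = -5 + (-7 + E)²)
M + V((11 + 110)/(F - 28), 205) = -1125 + (-5 + (-7 + 205)²) = -1125 + (-5 + 198²) = -1125 + (-5 + 39204) = -1125 + 39199 = 38074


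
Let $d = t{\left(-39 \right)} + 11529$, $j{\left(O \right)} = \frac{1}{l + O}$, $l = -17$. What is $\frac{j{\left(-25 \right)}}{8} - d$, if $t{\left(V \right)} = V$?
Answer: $- \frac{3860641}{336} \approx -11490.0$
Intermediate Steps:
$j{\left(O \right)} = \frac{1}{-17 + O}$
$d = 11490$ ($d = -39 + 11529 = 11490$)
$\frac{j{\left(-25 \right)}}{8} - d = \frac{1}{\left(-17 - 25\right) 8} - 11490 = \frac{1}{-42} \cdot \frac{1}{8} - 11490 = \left(- \frac{1}{42}\right) \frac{1}{8} - 11490 = - \frac{1}{336} - 11490 = - \frac{3860641}{336}$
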